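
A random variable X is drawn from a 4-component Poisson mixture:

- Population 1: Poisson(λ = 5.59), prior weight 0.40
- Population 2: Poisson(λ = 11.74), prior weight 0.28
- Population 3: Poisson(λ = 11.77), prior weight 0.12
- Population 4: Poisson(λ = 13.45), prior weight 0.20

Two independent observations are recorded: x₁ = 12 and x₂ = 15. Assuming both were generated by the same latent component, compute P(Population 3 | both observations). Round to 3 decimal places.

0.184

Posterior ∝ prior × likelihood, so P(k | x) ∝ P(Z=k) f_k(x); normalise over all components.
Since both observations come from the same component, the likelihood for component k is f_k(x₁)·f_k(x₂).
  L_1 = [0.00725936] × [0.000464485] = 3.37186e-06
  L_2 = [0.114042] × [0.0675935] = 0.00770846
  L_3 = [0.114113] × [0.0681556] = 0.00777742
  L_4 = [0.105456] × [0.0939883] = 0.00991159
Multiply by the mixture weights:
  P(Z=1)·L_1 = 0.40 × 3.37186e-06 = 1.34875e-06
  P(Z=2)·L_2 = 0.28 × 0.00770846 = 0.00215837
  P(Z=3)·L_3 = 0.12 × 0.00777742 = 0.000933291
  P(Z=4)·L_4 = 0.20 × 0.00991159 = 0.00198232
Normaliser: 1.34875e-06 + 0.00215837 + 0.000933291 + 0.00198232 = 0.00507533
So the posterior for Population 3 is 0.000933291 / 0.00507533 ≈ 0.184.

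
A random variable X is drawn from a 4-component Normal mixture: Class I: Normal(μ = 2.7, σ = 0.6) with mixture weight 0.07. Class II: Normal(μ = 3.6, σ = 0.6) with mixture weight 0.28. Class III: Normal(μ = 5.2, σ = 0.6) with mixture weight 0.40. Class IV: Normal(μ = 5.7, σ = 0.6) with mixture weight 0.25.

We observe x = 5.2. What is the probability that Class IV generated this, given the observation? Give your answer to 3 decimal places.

Apply Bayes' rule: the posterior for each component is proportional to its prior times its likelihood at x.
Evaluate each component's likelihood at the observed value:
  L_I = 0.000112938
  L_II = 0.0189933
  L_III = 0.664904
  L_IV = 0.469853
Multiply by the mixture weights:
  π_I·L_I = 0.07 × 0.000112938 = 7.90568e-06
  π_II·L_II = 0.28 × 0.0189933 = 0.00531813
  π_III·L_III = 0.40 × 0.664904 = 0.265962
  π_IV·L_IV = 0.25 × 0.469853 = 0.117463
Marginal: 7.90568e-06 + 0.00531813 + 0.265962 + 0.117463 = 0.388751
P(Class IV | 5.2) ≈ 0.302

0.302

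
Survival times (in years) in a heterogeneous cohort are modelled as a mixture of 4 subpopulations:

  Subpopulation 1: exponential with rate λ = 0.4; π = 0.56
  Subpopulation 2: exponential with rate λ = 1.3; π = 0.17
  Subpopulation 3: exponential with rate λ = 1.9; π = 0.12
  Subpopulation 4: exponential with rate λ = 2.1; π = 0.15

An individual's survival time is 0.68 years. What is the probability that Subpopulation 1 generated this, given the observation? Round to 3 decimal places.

0.427

Apply Bayes' rule: the posterior for each component is proportional to its prior times its likelihood at x.
Evaluate each component's likelihood at the observed value:
  L_1 = 0.304742
  L_2 = 0.537065
  L_3 = 0.52197
  L_4 = 0.503555
Multiply by the mixture weights:
  w_1·L_1 = 0.56 × 0.304742 = 0.170655
  w_2·L_2 = 0.17 × 0.537065 = 0.0913011
  w_3·L_3 = 0.12 × 0.52197 = 0.0626363
  w_4·L_4 = 0.15 × 0.503555 = 0.0755332
Sum: 0.170655 + 0.0913011 + 0.0626363 + 0.0755332 = 0.400126
P(Subpopulation 1 | 0.68 years) ≈ 0.427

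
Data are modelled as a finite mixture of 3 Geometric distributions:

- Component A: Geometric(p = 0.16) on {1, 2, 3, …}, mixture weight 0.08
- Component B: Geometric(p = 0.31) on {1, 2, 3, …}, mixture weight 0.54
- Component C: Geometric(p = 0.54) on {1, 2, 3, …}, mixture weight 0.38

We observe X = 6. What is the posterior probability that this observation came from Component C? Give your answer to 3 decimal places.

0.118

The responsibility of component k is w_k f_k(x) divided by Σ_j w_j f_j(x).
Geometric probabilities:
  f_A = 0.16·(1−0.16)^5 = 0.16·0.418212 = 0.0669139
  f_B = 0.31·(1−0.31)^5 = 0.31·0.156403 = 0.048485
  f_C = 0.54·(1−0.54)^5 = 0.54·0.0205963 = 0.011122
Prior × likelihood for each component:
  w_A·f_A = 0.08 × 0.0669139 = 0.00535311
  w_B·f_B = 0.54 × 0.048485 = 0.0261819
  w_C·f_C = 0.38 × 0.011122 = 0.00422636
Evidence: 0.00535311 + 0.0261819 + 0.00422636 = 0.0357614
So the posterior for Component C is 0.00422636 / 0.0357614 ≈ 0.118.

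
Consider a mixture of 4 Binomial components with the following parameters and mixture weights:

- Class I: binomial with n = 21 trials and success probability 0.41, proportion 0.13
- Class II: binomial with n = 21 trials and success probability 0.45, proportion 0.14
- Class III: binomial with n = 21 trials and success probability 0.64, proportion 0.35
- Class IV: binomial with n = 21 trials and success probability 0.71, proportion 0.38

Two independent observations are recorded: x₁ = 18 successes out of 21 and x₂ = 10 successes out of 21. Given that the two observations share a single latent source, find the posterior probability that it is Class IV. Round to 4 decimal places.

Posterior ∝ prior × likelihood, so P(k | x) ∝ π_k f_k(x); normalise over all components.
Since both observations come from the same component, the likelihood for component k is f_k(x₁)·f_k(x₂).
  L_I = [2.92764e-05] × [0.14277] = 4.17978e-06
  L_II = [0.000126697] × [0.167317] = 2.11985e-05
  L_III = [0.0201372] × [0.0535245] = 0.00107783
  L_IV = [0.0681861] × [0.0140083] = 0.000955174
Unnormalised posteriors:
  π_I·L_I = 0.13 × 4.17978e-06 = 5.43371e-07
  π_II·L_II = 0.14 × 2.11985e-05 = 2.96779e-06
  π_III·L_III = 0.35 × 0.00107783 = 0.000377241
  π_IV·L_IV = 0.38 × 0.000955174 = 0.000362966
Evidence: 5.43371e-07 + 2.96779e-06 + 0.000377241 + 0.000362966 = 0.000743719
P(Class IV | data) = 0.000362966 / 0.000743719 ≈ 0.4880

0.4880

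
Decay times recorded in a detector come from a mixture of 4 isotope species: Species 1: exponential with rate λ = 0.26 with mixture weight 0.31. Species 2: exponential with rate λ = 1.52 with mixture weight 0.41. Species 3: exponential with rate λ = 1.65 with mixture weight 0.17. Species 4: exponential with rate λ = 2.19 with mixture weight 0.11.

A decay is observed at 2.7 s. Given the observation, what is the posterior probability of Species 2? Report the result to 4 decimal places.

By Bayes' theorem, P(k | x) = w_k f_k(x) / Σ_j w_j f_j(x).
Evaluate each component's likelihood at the observed value:
  L_1 = 0.128854
  L_2 = 0.0250899
  L_3 = 0.0191735
  L_4 = 0.0059219
Prior × likelihood for each component:
  w_1·L_1 = 0.31 × 0.128854 = 0.0399448
  w_2·L_2 = 0.41 × 0.0250899 = 0.0102869
  w_3·L_3 = 0.17 × 0.0191735 = 0.0032595
  w_4·L_4 = 0.11 × 0.0059219 = 0.000651409
Denominator: 0.0399448 + 0.0102869 + 0.0032595 + 0.000651409 = 0.0541426
P(Species 2 | the observation) = 0.0102869 / 0.0541426 ≈ 0.1900

0.1900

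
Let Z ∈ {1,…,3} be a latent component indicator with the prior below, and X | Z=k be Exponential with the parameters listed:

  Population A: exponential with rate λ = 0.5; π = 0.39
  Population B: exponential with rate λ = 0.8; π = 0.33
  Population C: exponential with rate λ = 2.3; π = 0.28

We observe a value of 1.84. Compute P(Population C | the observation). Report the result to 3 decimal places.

Posterior ∝ prior × likelihood, so P(k | x) ∝ w_k f_k(x); normalise over all components.
Evaluate each component's likelihood at the observed value:
  p_A = 0.5·e^(−0.5·1.84) = 0.5·e^(−0.9200) = 0.19926
  p_B = 0.8·e^(−0.8·1.84) = 0.8·e^(−1.4720) = 0.183573
  p_C = 2.3·e^(−2.3·1.84) = 2.3·e^(−4.2320) = 0.0334036
Unnormalised posteriors:
  w_A·p_A = 0.39 × 0.19926 = 0.0777112
  w_B·p_B = 0.33 × 0.183573 = 0.060579
  w_C·p_C = 0.28 × 0.0334036 = 0.00935301
Normaliser: 0.0777112 + 0.060579 + 0.00935301 = 0.147643
So the posterior for Population C is 0.00935301 / 0.147643 ≈ 0.063.

0.063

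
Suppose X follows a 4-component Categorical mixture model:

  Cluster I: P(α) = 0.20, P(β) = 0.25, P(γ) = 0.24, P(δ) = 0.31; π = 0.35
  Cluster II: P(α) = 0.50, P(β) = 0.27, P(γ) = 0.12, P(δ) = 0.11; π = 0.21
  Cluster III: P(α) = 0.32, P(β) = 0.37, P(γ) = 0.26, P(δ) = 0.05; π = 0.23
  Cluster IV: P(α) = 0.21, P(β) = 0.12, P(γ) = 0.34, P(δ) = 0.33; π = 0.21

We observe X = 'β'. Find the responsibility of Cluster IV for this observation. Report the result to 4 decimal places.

0.0990

Posterior ∝ prior × likelihood, so P(k | x) ∝ π_k f_k(x); normalise over all components.
Categorical probabilities:
  p_I = 0.25
  p_II = 0.27
  p_III = 0.37
  p_IV = 0.12
Prior × likelihood for each component:
  π_I·p_I = 0.35 × 0.25 = 0.0875
  π_II·p_II = 0.21 × 0.27 = 0.0567
  π_III·p_III = 0.23 × 0.37 = 0.0851
  π_IV·p_IV = 0.21 × 0.12 = 0.0252
Normaliser: 0.0875 + 0.0567 + 0.0851 + 0.0252 = 0.2545
So the posterior for Cluster IV is 0.0252 / 0.2545 ≈ 0.0990.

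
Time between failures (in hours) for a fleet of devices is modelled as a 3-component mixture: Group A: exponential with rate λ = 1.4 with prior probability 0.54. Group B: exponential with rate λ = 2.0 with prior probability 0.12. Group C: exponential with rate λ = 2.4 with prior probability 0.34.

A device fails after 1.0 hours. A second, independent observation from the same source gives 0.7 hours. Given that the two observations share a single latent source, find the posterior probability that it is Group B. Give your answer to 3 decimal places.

0.109

By Bayes' theorem, P(k | x) = w_k f_k(x) / Σ_j w_j f_j(x).
Since both observations come from the same component, the likelihood for component k is f_k(x₁)·f_k(x₂).
  p_A = [1.4·e^(−1.4·1.0) = 1.4·e^(−1.4000) = 0.345236] × [0.525436] = 0.181399
  p_B = [2.0·e^(−2.0·1.0) = 2.0·e^(−2.0000) = 0.270671] × [0.493194] = 0.133493
  p_C = [2.4·e^(−2.4·1.0) = 2.4·e^(−2.4000) = 0.217723] × [0.447298] = 0.097387
Prior × likelihood for each component:
  w_A·p_A = 0.54 × 0.181399 = 0.0979555
  w_B·p_B = 0.12 × 0.133493 = 0.0160192
  w_C·p_C = 0.34 × 0.097387 = 0.0331116
Sum: 0.0979555 + 0.0160192 + 0.0331116 = 0.147086
P(Group B | x₁, x₂) = 0.0160192 / 0.147086 ≈ 0.109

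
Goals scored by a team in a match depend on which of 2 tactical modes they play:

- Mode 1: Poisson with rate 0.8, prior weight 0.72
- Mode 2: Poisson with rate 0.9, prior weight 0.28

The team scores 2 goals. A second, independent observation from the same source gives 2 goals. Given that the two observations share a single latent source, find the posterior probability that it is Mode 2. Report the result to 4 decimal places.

P(component k | x) = w_k·f_k(x) / marginal(x), where marginal(x) = Σ_j w_j·f_j(x).
Since both observations come from the same component, the likelihood for component k is f_k(x₁)·f_k(x₂).
  L_1 = [e^(−0.8)·0.8^2/2! = 0.143785] × [0.143785] = 0.0206742
  L_2 = [e^(−0.9)·0.9^2/2! = 0.164661] × [0.164661] = 0.0271132
Weight by the priors:
  w_1·L_1 = 0.72 × 0.0206742 = 0.0148854
  w_2·L_2 = 0.28 × 0.0271132 = 0.00759168
Sum: 0.0148854 + 0.00759168 = 0.0224771
Responsibility of Mode 2: 0.00759168 / 0.0224771 ≈ 0.3378

0.3378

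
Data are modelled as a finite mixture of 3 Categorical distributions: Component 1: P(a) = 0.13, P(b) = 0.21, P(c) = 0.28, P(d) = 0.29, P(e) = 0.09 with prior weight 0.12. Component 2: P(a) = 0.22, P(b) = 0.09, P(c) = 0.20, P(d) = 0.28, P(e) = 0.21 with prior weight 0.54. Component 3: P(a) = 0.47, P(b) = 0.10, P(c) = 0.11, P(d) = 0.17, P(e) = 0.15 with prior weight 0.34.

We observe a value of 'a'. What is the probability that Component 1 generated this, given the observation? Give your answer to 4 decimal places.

P(component k | x) = π_k·f_k(x) / marginal(x), where marginal(x) = Σ_j π_j·f_j(x).
Evaluate each component's likelihood at the observed value:
  L_1 = P(a | comp) = 0.13
  L_2 = P(a | comp) = 0.22
  L_3 = P(a | comp) = 0.47
Unnormalised posteriors:
  π_1·L_1 = 0.12 × 0.13 = 0.0156
  π_2·L_2 = 0.54 × 0.22 = 0.1188
  π_3·L_3 = 0.34 × 0.47 = 0.1598
Evidence: 0.0156 + 0.1188 + 0.1598 = 0.2942
So the posterior for Component 1 is 0.0156 / 0.2942 ≈ 0.0530.

0.0530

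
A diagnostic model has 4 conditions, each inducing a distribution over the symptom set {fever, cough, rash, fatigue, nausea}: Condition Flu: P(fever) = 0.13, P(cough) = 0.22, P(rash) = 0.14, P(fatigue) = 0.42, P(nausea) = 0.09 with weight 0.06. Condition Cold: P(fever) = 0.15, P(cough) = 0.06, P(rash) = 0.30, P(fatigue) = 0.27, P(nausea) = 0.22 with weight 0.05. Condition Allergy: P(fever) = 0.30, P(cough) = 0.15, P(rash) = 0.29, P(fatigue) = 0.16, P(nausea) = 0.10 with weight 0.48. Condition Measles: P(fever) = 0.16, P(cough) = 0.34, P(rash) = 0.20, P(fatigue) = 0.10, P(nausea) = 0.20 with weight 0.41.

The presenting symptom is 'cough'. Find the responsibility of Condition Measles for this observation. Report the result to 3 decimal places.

0.612

The responsibility of component k is π_k f_k(x) divided by Σ_j π_j f_j(x).
Evaluate each component's likelihood at the observed value:
  p_Flu = 0.22
  p_Cold = 0.06
  p_Allergy = 0.15
  p_Measles = 0.34
Prior × likelihood for each component:
  π_Flu·p_Flu = 0.06 × 0.22 = 0.0132
  π_Cold·p_Cold = 0.05 × 0.06 = 0.003
  π_Allergy·p_Allergy = 0.48 × 0.15 = 0.072
  π_Measles·p_Measles = 0.41 × 0.34 = 0.1394
Normaliser: 0.0132 + 0.003 + 0.072 + 0.1394 = 0.2276
P(Condition Measles | data) = 0.1394 / 0.2276 ≈ 0.612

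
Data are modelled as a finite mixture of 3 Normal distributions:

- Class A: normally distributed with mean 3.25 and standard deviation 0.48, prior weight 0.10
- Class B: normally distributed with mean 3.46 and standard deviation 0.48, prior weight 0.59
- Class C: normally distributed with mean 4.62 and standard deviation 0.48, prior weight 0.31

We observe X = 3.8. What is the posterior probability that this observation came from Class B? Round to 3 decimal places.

0.787

Posterior ∝ prior × likelihood, so P(k | x) ∝ P(Z=k) f_k(x); normalise over all components.
Normal densities:
  L_A = (1/(0.48·√(2π)))·exp(−(3.8−3.25)²/(2·0.48²)) = 0.831130·exp(-0.65647) = 0.431091
  L_B = (1/(0.48·√(2π)))·exp(−(3.8−3.46)²/(2·0.48²)) = 0.831130·exp(-0.25087) = 0.646723
  L_C = (1/(0.48·√(2π)))·exp(−(3.8−4.62)²/(2·0.48²)) = 0.831130·exp(-1.45920) = 0.193173
Multiply by the mixture weights:
  P(Z=A)·L_A = 0.10 × 0.431091 = 0.0431091
  P(Z=B)·L_B = 0.59 × 0.646723 = 0.381566
  P(Z=C)·L_C = 0.31 × 0.193173 = 0.0598835
Denominator: 0.0431091 + 0.381566 + 0.0598835 = 0.484559
So the posterior for Class B is 0.381566 / 0.484559 ≈ 0.787.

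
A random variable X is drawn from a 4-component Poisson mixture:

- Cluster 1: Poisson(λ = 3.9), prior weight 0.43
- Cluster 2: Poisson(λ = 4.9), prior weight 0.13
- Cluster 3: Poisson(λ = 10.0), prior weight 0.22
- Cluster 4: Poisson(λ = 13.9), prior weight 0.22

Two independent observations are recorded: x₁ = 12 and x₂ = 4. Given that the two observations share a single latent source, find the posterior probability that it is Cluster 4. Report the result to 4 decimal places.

0.0582

By Bayes' theorem, P(k | x) = P(Z=k) f_k(x) / Σ_j P(Z=j) f_j(x).
Since both observations come from the same component, the likelihood for component k is f_k(x₁)·f_k(x₂).
  f_1 = [0.000523227] × [0.195119] = 0.000102091
  f_2 = [0.00297833] × [0.178867] = 0.000532725
  f_3 = [0.0947803] × [0.0189166] = 0.00179293
  f_4 = [0.0998039] × [0.0014294] = 0.00014266
Prior × likelihood for each component:
  P(Z=1)·f_1 = 0.43 × 0.000102091 = 4.38992e-05
  P(Z=2)·f_2 = 0.13 × 0.000532725 = 6.92543e-05
  P(Z=3)·f_3 = 0.22 × 0.00179293 = 0.000394444
  P(Z=4)·f_4 = 0.22 × 0.00014266 = 3.13852e-05
Evidence: 4.38992e-05 + 6.92543e-05 + 0.000394444 + 3.13852e-05 = 0.000538982
Responsibility of Cluster 4: 3.13852e-05 / 0.000538982 ≈ 0.0582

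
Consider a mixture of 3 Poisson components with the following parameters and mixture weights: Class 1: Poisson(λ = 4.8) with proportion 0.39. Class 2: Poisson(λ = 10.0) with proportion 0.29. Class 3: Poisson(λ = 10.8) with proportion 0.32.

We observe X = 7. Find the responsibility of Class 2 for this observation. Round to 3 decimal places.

0.305

Apply Bayes' rule: the posterior for each component is proportional to its prior times its likelihood at x.
Component likelihoods at x = 7:
  p_1 = e^(−4.8)·4.8^7/7! = 0.0958616
  p_2 = e^(−10.0)·10.0^7/7! = 0.0900792
  p_3 = e^(−10.8)·10.8^7/7! = 0.0693674
Weight by the priors:
  π_1·p_1 = 0.39 × 0.0958616 = 0.037386
  π_2·p_2 = 0.29 × 0.0900792 = 0.026123
  π_3·p_3 = 0.32 × 0.0693674 = 0.0221976
Sum: 0.037386 + 0.026123 + 0.0221976 = 0.0857066
P(Class 2 | 7) ≈ 0.305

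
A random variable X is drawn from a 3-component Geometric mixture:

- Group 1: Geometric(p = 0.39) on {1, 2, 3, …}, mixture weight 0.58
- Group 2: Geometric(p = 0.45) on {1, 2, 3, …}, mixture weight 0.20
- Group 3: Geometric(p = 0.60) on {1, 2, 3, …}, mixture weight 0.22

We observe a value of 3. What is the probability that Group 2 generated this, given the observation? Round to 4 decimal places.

By Bayes' theorem, P(k | x) = P(Z=k) f_k(x) / Σ_j P(Z=j) f_j(x).
Evaluate each component's likelihood at the observed value:
  p_1 = 0.145119
  p_2 = 0.136125
  p_3 = 0.096
Prior × likelihood for each component:
  P(Z=1)·p_1 = 0.58 × 0.145119 = 0.084169
  P(Z=2)·p_2 = 0.20 × 0.136125 = 0.027225
  P(Z=3)·p_3 = 0.22 × 0.096 = 0.02112
Marginal: 0.084169 + 0.027225 + 0.02112 = 0.132514
P(Group 2 | data) ≈ 0.2054

0.2054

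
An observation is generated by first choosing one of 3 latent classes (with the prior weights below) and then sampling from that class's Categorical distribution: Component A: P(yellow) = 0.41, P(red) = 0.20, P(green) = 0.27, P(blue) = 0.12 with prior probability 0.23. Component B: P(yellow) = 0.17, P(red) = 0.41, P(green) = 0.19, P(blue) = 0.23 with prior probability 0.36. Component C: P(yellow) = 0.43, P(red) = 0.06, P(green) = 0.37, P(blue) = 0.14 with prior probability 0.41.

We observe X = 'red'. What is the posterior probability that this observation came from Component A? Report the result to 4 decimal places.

0.2108

Apply Bayes' rule: the posterior for each component is proportional to its prior times its likelihood at x.
Evaluate each component's likelihood at the observed value:
  p_A = 0.2
  p_B = 0.41
  p_C = 0.06
Multiply by the mixture weights:
  P(Z=A)·p_A = 0.23 × 0.2 = 0.046
  P(Z=B)·p_B = 0.36 × 0.41 = 0.1476
  P(Z=C)·p_C = 0.41 × 0.06 = 0.0246
Denominator: 0.046 + 0.1476 + 0.0246 = 0.2182
P(Component A | data) ≈ 0.2108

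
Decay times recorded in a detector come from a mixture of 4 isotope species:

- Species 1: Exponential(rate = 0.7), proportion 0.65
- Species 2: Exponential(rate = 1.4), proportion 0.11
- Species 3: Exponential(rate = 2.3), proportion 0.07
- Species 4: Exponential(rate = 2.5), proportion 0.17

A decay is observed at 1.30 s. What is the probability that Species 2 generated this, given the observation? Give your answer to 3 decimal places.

Apply Bayes' rule: the posterior for each component is proportional to its prior times its likelihood at x.
Evaluate each component's likelihood at the observed value:
  p_1 = 0.281767
  p_2 = 0.226836
  p_3 = 0.115661
  p_4 = 0.0969355
Unnormalised posteriors:
  π_1·p_1 = 0.65 × 0.281767 = 0.183149
  π_2·p_2 = 0.11 × 0.226836 = 0.024952
  π_3·p_3 = 0.07 × 0.115661 = 0.00809628
  π_4·p_4 = 0.17 × 0.0969355 = 0.016479
Normaliser: 0.183149 + 0.024952 + 0.00809628 + 0.016479 = 0.232676
P(Species 2 | 1.30 s) = 0.024952 / 0.232676 ≈ 0.107

0.107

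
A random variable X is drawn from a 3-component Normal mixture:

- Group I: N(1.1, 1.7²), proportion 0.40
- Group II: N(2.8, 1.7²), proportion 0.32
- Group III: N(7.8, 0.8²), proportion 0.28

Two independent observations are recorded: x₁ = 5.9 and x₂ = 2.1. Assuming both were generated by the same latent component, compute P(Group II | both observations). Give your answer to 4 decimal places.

0.8992

Apply Bayes' rule: the posterior for each component is proportional to its prior times its likelihood at x.
Since both observations come from the same component, the likelihood for component k is f_k(x₁)·f_k(x₂).
  f_I = [(1/(1.7·√(2π)))·exp(−(5.9−1.1)²/(2·1.7²)) = 0.234672·exp(-3.98616) = 0.00435807] × [0.197389] = 0.000860237
  f_II = [(1/(1.7·√(2π)))·exp(−(5.9−2.8)²/(2·1.7²)) = 0.234672·exp(-1.66263) = 0.0445031] × [0.215598] = 0.00959476
  f_III = [(1/(0.8·√(2π)))·exp(−(5.9−7.8)²/(2·0.8²)) = 0.498678·exp(-2.82031) = 0.0297149] × [4.72286e-12] = 1.40339e-13
Multiply by the mixture weights:
  π_I·f_I = 0.40 × 0.000860237 = 0.000344095
  π_II·f_II = 0.32 × 0.00959476 = 0.00307032
  π_III·f_III = 0.28 × 1.40339e-13 = 3.92949e-14
Denominator: 0.000344095 + 0.00307032 + 3.92949e-14 = 0.00341442
Responsibility of Group II: 0.00307032 / 0.00341442 ≈ 0.8992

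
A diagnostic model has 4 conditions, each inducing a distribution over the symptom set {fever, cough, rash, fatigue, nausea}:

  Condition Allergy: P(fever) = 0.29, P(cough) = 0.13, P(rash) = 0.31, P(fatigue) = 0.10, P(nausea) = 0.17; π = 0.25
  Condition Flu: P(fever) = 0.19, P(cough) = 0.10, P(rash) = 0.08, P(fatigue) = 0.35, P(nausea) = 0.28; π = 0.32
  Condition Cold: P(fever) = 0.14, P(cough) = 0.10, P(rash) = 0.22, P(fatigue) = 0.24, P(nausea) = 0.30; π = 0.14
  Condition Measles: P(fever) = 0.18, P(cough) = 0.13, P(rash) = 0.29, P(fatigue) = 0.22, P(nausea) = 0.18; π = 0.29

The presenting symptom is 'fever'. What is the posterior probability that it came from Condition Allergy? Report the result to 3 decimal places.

The responsibility of component k is P(Z=k) f_k(x) divided by Σ_j P(Z=j) f_j(x).
Component likelihoods at x = 'fever':
  L_Allergy = P(fever | comp) = 0.29
  L_Flu = P(fever | comp) = 0.19
  L_Cold = P(fever | comp) = 0.14
  L_Measles = P(fever | comp) = 0.18
Multiply by the mixture weights:
  P(Z=Allergy)·L_Allergy = 0.25 × 0.29 = 0.0725
  P(Z=Flu)·L_Flu = 0.32 × 0.19 = 0.0608
  P(Z=Cold)·L_Cold = 0.14 × 0.14 = 0.0196
  P(Z=Measles)·L_Measles = 0.29 × 0.18 = 0.0522
Marginal: 0.0725 + 0.0608 + 0.0196 + 0.0522 = 0.2051
P(Condition Allergy | x) = 0.0725 / 0.2051 ≈ 0.353

0.353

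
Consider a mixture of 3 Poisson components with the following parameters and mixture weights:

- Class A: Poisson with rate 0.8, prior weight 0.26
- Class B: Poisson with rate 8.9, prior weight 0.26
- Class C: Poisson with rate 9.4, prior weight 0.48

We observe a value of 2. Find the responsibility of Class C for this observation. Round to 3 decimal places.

The responsibility of component k is w_k f_k(x) divided by Σ_j w_j f_j(x).
Component likelihoods at x = 2:
  p_A = e^(−0.8)·0.8^2/2! = 0.143785
  p_B = e^(−8.9)·8.9^2/2! = 0.00540168
  p_C = e^(−9.4)·9.4^2/2! = 0.00365475
Multiply by the mixture weights:
  w_A·p_A = 0.26 × 0.143785 = 0.0373842
  w_B·p_B = 0.26 × 0.00540168 = 0.00140444
  w_C·p_C = 0.48 × 0.00365475 = 0.00175428
Evidence: 0.0373842 + 0.00140444 + 0.00175428 = 0.0405429
So the posterior for Class C is 0.00175428 / 0.0405429 ≈ 0.043.

0.043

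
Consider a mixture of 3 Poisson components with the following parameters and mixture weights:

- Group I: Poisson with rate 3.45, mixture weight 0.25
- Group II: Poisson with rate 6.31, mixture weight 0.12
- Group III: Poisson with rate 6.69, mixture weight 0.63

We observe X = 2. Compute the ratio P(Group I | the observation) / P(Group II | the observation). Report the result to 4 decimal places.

10.8748

Posterior odds = (π_i f_i(x)) / (π_j f_j(x)); the normalising sum cancels.
Poisson probabilities:
  L_I = 0.188926
  L_II = 0.0361935
  L_III = 0.0278222
0.0472316 / 0.00434322 ≈ 10.8748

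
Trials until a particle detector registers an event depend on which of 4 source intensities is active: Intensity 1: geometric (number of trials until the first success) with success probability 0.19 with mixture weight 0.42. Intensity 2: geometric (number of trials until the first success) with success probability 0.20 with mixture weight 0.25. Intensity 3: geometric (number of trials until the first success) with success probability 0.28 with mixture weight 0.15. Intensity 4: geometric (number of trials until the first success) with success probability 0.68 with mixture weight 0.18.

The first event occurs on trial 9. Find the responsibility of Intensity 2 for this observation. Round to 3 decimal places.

By Bayes' theorem, P(k | x) = P(Z=k) f_k(x) / Σ_j P(Z=j) f_j(x).
Evaluate each component's likelihood at the observed value:
  f_1 = 0.19·(1−0.19)^8 = 0.19·0.185302 = 0.0352074
  f_2 = 0.20·(1−0.20)^8 = 0.20·0.167772 = 0.0335544
  f_3 = 0.28·(1−0.28)^8 = 0.28·0.0722204 = 0.0202217
  f_4 = 0.68·(1−0.68)^8 = 0.68·0.000109951 = 7.47668e-05
Prior × likelihood for each component:
  P(Z=1)·f_1 = 0.42 × 0.0352074 = 0.0147871
  P(Z=2)·f_2 = 0.25 × 0.0335544 = 0.00838861
  P(Z=3)·f_3 = 0.15 × 0.0202217 = 0.00303326
  P(Z=4)·f_4 = 0.18 × 7.47668e-05 = 1.3458e-05
Sum: 0.0147871 + 0.00838861 + 0.00303326 + 1.3458e-05 = 0.0262224
Responsibility of Intensity 2: 0.00838861 / 0.0262224 ≈ 0.320

0.320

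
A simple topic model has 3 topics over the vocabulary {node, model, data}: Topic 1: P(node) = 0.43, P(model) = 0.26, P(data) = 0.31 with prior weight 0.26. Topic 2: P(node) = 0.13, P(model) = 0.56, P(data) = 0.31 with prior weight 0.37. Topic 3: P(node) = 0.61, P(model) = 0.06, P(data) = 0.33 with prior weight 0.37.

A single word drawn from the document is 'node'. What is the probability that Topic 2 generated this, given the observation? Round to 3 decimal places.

P(component k | x) = P(Z=k)·f_k(x) / marginal(x), where marginal(x) = Σ_j P(Z=j)·f_j(x).
Evaluate each component's likelihood at the observed value:
  f_1 = P(node | comp) = 0.43
  f_2 = P(node | comp) = 0.13
  f_3 = P(node | comp) = 0.61
Prior × likelihood for each component:
  P(Z=1)·f_1 = 0.26 × 0.43 = 0.1118
  P(Z=2)·f_2 = 0.37 × 0.13 = 0.0481
  P(Z=3)·f_3 = 0.37 × 0.61 = 0.2257
Denominator: 0.1118 + 0.0481 + 0.2257 = 0.3856
So the posterior for Topic 2 is 0.0481 / 0.3856 ≈ 0.125.

0.125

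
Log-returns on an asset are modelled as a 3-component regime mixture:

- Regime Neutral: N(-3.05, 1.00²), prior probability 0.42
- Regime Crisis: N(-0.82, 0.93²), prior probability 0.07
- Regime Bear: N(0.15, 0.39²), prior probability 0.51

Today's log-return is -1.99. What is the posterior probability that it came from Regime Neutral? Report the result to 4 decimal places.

0.8753

The responsibility of component k is w_k f_k(x) divided by Σ_j w_j f_j(x).
Evaluate each component's likelihood at the observed value:
  p_Neutral = (1/(1.00·√(2π)))·exp(−(-1.99−-3.05)²/(2·1.00²)) = 0.398942·exp(-0.56180) = 0.22747
  p_Crisis = (1/(0.93·√(2π)))·exp(−(-1.99−-0.82)²/(2·0.93²)) = 0.428970·exp(-0.79136) = 0.194421
  p_Bear = (1/(0.39·√(2π)))·exp(−(-1.99−0.15)²/(2·0.39²)) = 1.022929·exp(-15.05457) = 2.96298e-07
Multiply by the mixture weights:
  w_Neutral·p_Neutral = 0.42 × 0.22747 = 0.0955372
  w_Crisis·p_Crisis = 0.07 × 0.194421 = 0.0136094
  w_Bear·p_Bear = 0.51 × 2.96298e-07 = 1.51112e-07
Evidence: 0.0955372 + 0.0136094 + 1.51112e-07 = 0.109147
Responsibility of Regime Neutral: 0.0955372 / 0.109147 ≈ 0.8753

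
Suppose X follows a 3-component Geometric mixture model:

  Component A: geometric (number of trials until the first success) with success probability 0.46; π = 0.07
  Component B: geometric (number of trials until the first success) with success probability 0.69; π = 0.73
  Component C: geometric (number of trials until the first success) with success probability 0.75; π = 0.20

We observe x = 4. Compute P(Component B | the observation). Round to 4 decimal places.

0.6693

Apply Bayes' rule: the posterior for each component is proportional to its prior times its likelihood at x.
Component likelihoods at x = 4:
  L_A = 0.46·(1−0.46)^3 = 0.46·0.157464 = 0.0724334
  L_B = 0.69·(1−0.69)^3 = 0.69·0.029791 = 0.0205558
  L_C = 0.75·(1−0.75)^3 = 0.75·0.015625 = 0.0117188
Weight by the priors:
  w_A·L_A = 0.07 × 0.0724334 = 0.00507034
  w_B·L_B = 0.73 × 0.0205558 = 0.0150057
  w_C·L_C = 0.20 × 0.0117188 = 0.00234375
Marginal: 0.00507034 + 0.0150057 + 0.00234375 = 0.0224198
P(Component B | the observation) = 0.0150057 / 0.0224198 ≈ 0.6693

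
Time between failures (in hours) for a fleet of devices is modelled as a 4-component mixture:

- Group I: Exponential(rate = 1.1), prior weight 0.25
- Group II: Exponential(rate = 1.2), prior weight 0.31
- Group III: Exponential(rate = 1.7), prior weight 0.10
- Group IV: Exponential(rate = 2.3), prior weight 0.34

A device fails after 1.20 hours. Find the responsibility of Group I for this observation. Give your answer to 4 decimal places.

By Bayes' theorem, P(k | x) = π_k f_k(x) / Σ_j π_j f_j(x).
Exponential densities:
  p_I = 1.1·e^(−1.1·1.20) = 1.1·e^(−1.3200) = 0.293849
  p_II = 1.2·e^(−1.2·1.20) = 1.2·e^(−1.4400) = 0.284313
  p_III = 1.7·e^(−1.7·1.20) = 1.7·e^(−2.0400) = 0.221049
  p_IV = 2.3·e^(−2.3·1.20) = 2.3·e^(−2.7600) = 0.145571
Multiply by the mixture weights:
  π_I·p_I = 0.25 × 0.293849 = 0.0734622
  π_II·p_II = 0.31 × 0.284313 = 0.0881371
  π_III·p_III = 0.10 × 0.221049 = 0.0221049
  π_IV·p_IV = 0.34 × 0.145571 = 0.0494942
Normaliser: 0.0734622 + 0.0881371 + 0.0221049 + 0.0494942 = 0.233198
So the posterior for Group I is 0.0734622 / 0.233198 ≈ 0.3150.

0.3150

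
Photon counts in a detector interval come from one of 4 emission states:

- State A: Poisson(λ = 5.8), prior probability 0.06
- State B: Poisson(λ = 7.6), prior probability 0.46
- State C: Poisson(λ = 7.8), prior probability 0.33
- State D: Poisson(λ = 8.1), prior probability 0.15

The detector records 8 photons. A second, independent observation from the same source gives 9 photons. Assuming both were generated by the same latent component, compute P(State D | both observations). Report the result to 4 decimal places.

0.1648

The responsibility of component k is w_k f_k(x) divided by Σ_j w_j f_j(x).
Since both observations come from the same component, the likelihood for component k is f_k(x₁)·f_k(x₂).
  L_A = [0.0961602] × [0.0619699] = 0.00595904
  L_B = [0.13815] × [0.11666] = 0.0161165
  L_C = [0.139232] × [0.120668] = 0.0168008
  L_D = [0.1395] × [0.12555] = 0.0175142
Weight by the priors:
  w_A·L_A = 0.06 × 0.00595904 = 0.000357542
  w_B·L_B = 0.46 × 0.0161165 = 0.0074136
  w_C·L_C = 0.33 × 0.0168008 = 0.00554427
  w_D·L_D = 0.15 × 0.0175142 = 0.00262714
Normaliser: 0.000357542 + 0.0074136 + 0.00554427 + 0.00262714 = 0.0159426
P(State D | x₁, x₂) = 0.00262714 / 0.0159426 ≈ 0.1648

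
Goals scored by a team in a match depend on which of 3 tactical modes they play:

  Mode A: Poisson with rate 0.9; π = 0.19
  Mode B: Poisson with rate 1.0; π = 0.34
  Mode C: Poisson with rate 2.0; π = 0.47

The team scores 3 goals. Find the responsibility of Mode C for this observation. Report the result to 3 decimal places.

0.737

Posterior ∝ prior × likelihood, so P(k | x) ∝ π_k f_k(x); normalise over all components.
Evaluate each component's likelihood at the observed value:
  L_A = 0.0493982
  L_B = 0.0613132
  L_C = 0.180447
Unnormalised posteriors:
  π_A·L_A = 0.19 × 0.0493982 = 0.00938566
  π_B·L_B = 0.34 × 0.0613132 = 0.0208465
  π_C·L_C = 0.47 × 0.180447 = 0.0848101
Normaliser: 0.00938566 + 0.0208465 + 0.0848101 = 0.115042
P(Mode C | x) = 0.0848101 / 0.115042 ≈ 0.737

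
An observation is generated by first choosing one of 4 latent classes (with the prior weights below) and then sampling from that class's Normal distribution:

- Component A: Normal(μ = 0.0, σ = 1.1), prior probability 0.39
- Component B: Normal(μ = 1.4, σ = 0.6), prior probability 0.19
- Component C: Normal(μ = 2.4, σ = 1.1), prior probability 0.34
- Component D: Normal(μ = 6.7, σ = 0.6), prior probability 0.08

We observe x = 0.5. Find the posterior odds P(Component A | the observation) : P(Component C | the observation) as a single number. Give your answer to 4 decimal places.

Posterior odds = (π_i f_i(x)) / (π_j f_j(x)); the normalising sum cancels.
Evaluate each component's likelihood at the observed value:
  f_A = (1/(1.1·√(2π)))·exp(−(0.5−0.0)²/(2·1.1²)) = 0.362675·exp(-0.10331) = 0.327079
  f_B = (1/(0.6·√(2π)))·exp(−(0.5−1.4)²/(2·0.6²)) = 0.664904·exp(-1.12500) = 0.215863
  f_C = (1/(1.1·√(2π)))·exp(−(0.5−2.4)²/(2·1.1²)) = 0.362675·exp(-1.49174) = 0.0815952
  f_D = (1/(0.6·√(2π)))·exp(−(0.5−6.7)²/(2·0.6²)) = 0.664904·exp(-53.38889) = 4.32772e-24
Odds = (0.39/0.34) × (0.327079/0.0815952) = 1.14706 × 4.00855 ≈ 4.5980

4.5980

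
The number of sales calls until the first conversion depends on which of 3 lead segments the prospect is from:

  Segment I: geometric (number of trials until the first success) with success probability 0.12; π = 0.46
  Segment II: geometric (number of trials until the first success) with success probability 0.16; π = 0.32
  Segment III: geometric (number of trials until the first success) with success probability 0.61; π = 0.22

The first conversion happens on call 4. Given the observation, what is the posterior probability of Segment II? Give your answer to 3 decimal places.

Posterior ∝ prior × likelihood, so P(k | x) ∝ π_k f_k(x); normalise over all components.
Evaluate each component's likelihood at the observed value:
  L_I = 0.12·(1−0.12)^3 = 0.12·0.681472 = 0.0817766
  L_II = 0.16·(1−0.16)^3 = 0.16·0.592704 = 0.0948326
  L_III = 0.61·(1−0.61)^3 = 0.61·0.059319 = 0.0361846
Unnormalised posteriors:
  π_I·L_I = 0.46 × 0.0817766 = 0.0376173
  π_II·L_II = 0.32 × 0.0948326 = 0.0303464
  π_III·L_III = 0.22 × 0.0361846 = 0.00796061
Normaliser: 0.0376173 + 0.0303464 + 0.00796061 = 0.0759243
P(Segment II | data) = 0.0303464 / 0.0759243 ≈ 0.400

0.400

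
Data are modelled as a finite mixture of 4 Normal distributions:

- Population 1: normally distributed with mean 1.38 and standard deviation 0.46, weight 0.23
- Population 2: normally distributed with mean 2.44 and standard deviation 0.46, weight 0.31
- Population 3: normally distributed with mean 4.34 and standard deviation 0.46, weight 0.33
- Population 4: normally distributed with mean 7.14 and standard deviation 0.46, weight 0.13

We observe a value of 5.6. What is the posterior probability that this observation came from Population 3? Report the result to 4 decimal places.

Posterior ∝ prior × likelihood, so P(k | x) ∝ w_k f_k(x); normalise over all components.
Component likelihoods at x = 5.6:
  p_1 = 4.60143e-19
  p_2 = 4.90651e-11
  p_3 = 0.0203672
  p_4 = 0.00319432
Unnormalised posteriors:
  w_1·p_1 = 0.23 × 4.60143e-19 = 1.05833e-19
  w_2·p_2 = 0.31 × 4.90651e-11 = 1.52102e-11
  w_3·p_3 = 0.33 × 0.0203672 = 0.00672119
  w_4·p_4 = 0.13 × 0.00319432 = 0.000415262
Evidence: 1.05833e-19 + 1.52102e-11 + 0.00672119 + 0.000415262 = 0.00713645
P(Population 3 | x) ≈ 0.9418

0.9418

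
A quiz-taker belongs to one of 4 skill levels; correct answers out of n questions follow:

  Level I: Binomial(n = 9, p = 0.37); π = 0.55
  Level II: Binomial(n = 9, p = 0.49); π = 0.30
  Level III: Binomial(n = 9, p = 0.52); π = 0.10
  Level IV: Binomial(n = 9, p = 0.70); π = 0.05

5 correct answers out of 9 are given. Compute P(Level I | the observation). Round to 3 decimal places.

0.416

Posterior ∝ prior × likelihood, so P(k | x) ∝ π_k f_k(x); normalise over all components.
Binomial probabilities:
  f_I = 0.137639
  f_II = 0.240786
  f_III = 0.254303
  f_IV = 0.171532
Unnormalised posteriors:
  π_I·f_I = 0.55 × 0.137639 = 0.0757014
  π_II·f_II = 0.30 × 0.240786 = 0.0722359
  π_III·f_III = 0.10 × 0.254303 = 0.0254303
  π_IV·f_IV = 0.05 × 0.171532 = 0.00857661
Marginal: 0.0757014 + 0.0722359 + 0.0254303 + 0.00857661 = 0.181944
So the posterior for Level I is 0.0757014 / 0.181944 ≈ 0.416.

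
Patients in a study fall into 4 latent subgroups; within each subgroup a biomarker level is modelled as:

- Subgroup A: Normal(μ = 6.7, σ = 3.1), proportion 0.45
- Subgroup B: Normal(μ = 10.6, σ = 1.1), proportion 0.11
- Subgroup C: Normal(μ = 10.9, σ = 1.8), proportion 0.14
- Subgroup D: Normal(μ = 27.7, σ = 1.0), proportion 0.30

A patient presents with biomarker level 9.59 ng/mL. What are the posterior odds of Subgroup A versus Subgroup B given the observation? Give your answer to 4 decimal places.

1.4328

Posterior odds = (w_i f_i(x)) / (w_j f_j(x)); the normalising sum cancels.
Component likelihoods at x = 9.59 ng/mL:
  L_A = (1/(3.1·√(2π)))·exp(−(9.59−6.7)²/(2·3.1²)) = 0.128691·exp(-0.43455) = 0.0833345
  L_B = (1/(1.1·√(2π)))·exp(−(9.59−10.6)²/(2·1.1²)) = 0.362675·exp(-0.42153) = 0.23793
  L_C = (1/(1.8·√(2π)))·exp(−(9.59−10.9)²/(2·1.8²)) = 0.221635·exp(-0.26483) = 0.170068
  L_D = (1/(1.0·√(2π)))·exp(−(9.59−27.7)²/(2·1.0²)) = 0.398942·exp(-163.98605) = 2.41365e-72
Odds = (0.45/0.11) × (0.0833345/0.23793) = 4.09091 × 0.350247 ≈ 1.4328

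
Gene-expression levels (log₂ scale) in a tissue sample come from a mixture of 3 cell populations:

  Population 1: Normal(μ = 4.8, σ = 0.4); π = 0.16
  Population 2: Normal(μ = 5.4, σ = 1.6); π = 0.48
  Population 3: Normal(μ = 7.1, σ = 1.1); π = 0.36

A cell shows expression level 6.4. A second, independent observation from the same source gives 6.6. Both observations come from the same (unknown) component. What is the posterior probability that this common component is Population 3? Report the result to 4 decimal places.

Posterior ∝ prior × likelihood, so P(k | x) ∝ w_k f_k(x); normalise over all components.
Since both observations come from the same component, the likelihood for component k is f_k(x₁)·f_k(x₂).
  p_1 = [(1/(0.4·√(2π)))·exp(−(6.4−4.8)²/(2·0.4²)) = 0.997356·exp(-8.00000) = 0.000334576] × [3.99594e-05] = 1.33694e-08
  p_2 = [(1/(1.6·√(2π)))·exp(−(6.4−5.4)²/(2·1.6²)) = 0.249339·exp(-0.19531) = 0.205101] × [0.188211] = 0.0386022
  p_3 = [(1/(1.1·√(2π)))·exp(−(6.4−7.1)²/(2·1.1²)) = 0.362675·exp(-0.20248) = 0.296198] × [0.327079] = 0.09688
Weight by the priors:
  w_1·p_1 = 0.16 × 1.33694e-08 = 2.13911e-09
  w_2·p_2 = 0.48 × 0.0386022 = 0.018529
  w_3·p_3 = 0.36 × 0.09688 = 0.0348768
Normaliser: 2.13911e-09 + 0.018529 + 0.0348768 = 0.0534058
P(Population 3 | x) ≈ 0.6531

0.6531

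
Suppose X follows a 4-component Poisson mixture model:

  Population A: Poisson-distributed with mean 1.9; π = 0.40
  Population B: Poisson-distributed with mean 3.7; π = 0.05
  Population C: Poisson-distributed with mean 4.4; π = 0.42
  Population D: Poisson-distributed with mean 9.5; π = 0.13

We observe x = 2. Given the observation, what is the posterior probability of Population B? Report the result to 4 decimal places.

0.0507

Apply Bayes' rule: the posterior for each component is proportional to its prior times its likelihood at x.
Evaluate each component's likelihood at the observed value:
  L_A = e^(−1.9)·1.9^2/2! = 0.269971
  L_B = e^(−3.7)·3.7^2/2! = 0.169233
  L_C = e^(−4.4)·4.4^2/2! = 0.118845
  L_D = e^(−9.5)·9.5^2/2! = 0.00337769
Unnormalised posteriors:
  π_A·L_A = 0.40 × 0.269971 = 0.107989
  π_B·L_B = 0.05 × 0.169233 = 0.00846163
  π_C·L_C = 0.42 × 0.118845 = 0.0499148
  π_D·L_D = 0.13 × 0.00337769 = 0.0004391
Normaliser: 0.107989 + 0.00846163 + 0.0499148 + 0.0004391 = 0.166804
P(Population B | data) = 0.00846163 / 0.166804 ≈ 0.0507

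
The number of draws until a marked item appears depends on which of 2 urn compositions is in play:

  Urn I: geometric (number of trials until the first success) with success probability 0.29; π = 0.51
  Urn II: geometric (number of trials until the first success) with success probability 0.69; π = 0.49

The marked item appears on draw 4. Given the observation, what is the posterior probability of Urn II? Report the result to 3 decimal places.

0.160

The responsibility of component k is π_k f_k(x) divided by Σ_j π_j f_j(x).
Geometric probabilities:
  f_I = 0.103794
  f_II = 0.0205558
Weight by the priors:
  π_I·f_I = 0.51 × 0.103794 = 0.052935
  π_II·f_II = 0.49 × 0.0205558 = 0.0100723
Sum: 0.052935 + 0.0100723 = 0.0630074
P(Urn II | the observation) = 0.0100723 / 0.0630074 ≈ 0.160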